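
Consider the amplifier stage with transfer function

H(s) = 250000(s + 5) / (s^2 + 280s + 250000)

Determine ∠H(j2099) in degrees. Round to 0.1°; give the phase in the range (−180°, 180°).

At s = jω = j2099:
zero (s+5): 5 + j2099 → |·| = √(5²+2099²) = √4405826 ≈ 2099, ∠ = arctan(2099/5) ≈ 89.86°
quadratic: (j2099)² + 280·j2099 + 250000 = -4155801 + j587720 → |·| ≈ 4.1972e+06, ∠ ≈ 171.95°
∠H = 89.86° − 171.95° = -82.09°

-82.1°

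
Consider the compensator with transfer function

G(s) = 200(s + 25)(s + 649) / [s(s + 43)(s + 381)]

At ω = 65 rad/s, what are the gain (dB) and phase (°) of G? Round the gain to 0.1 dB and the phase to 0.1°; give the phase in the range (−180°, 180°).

13.3 dB, -81.5°

At s = jω = j65:
zero (s+25): 25 + j65 → |·| = √(25²+65²) = √4850 ≈ 69.642, ∠ = arctan(65/25) ≈ 68.96°
zero (s+649): 649 + j65 → |·| = √(649²+65²) = √425426 ≈ 652.25, ∠ = arctan(65/649) ≈ 5.72°
pole (s+43): 43 + j65 → |·| = √(43²+65²) = √6074 ≈ 77.936, ∠ = arctan(65/43) ≈ 56.51°
pole (s+381): 381 + j65 → |·| = √(381²+65²) = √149386 ≈ 386.5, ∠ = arctan(65/381) ≈ 9.68°
pole at origin: |s| = 65, ∠ = 90.00° (in denominator)
|G| = 200 · 45424 / 1.9579e+06 ≈ 4.6401
Gain = 20 log₁₀(4.6401) ≈ 13.33 dB
∠G = 74.68° − 156.19° = -81.51°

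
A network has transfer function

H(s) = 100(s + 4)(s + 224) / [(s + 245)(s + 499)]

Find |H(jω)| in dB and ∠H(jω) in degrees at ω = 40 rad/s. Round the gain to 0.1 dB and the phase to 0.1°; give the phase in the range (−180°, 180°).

At s = jω = j40:
zero (s+4): 4 + j40 → |·| = √(4²+40²) = √1616 ≈ 40.2, ∠ = arctan(40/4) ≈ 84.29°
zero (s+224): 224 + j40 → |·| = √(224²+40²) = √51776 ≈ 227.54, ∠ = arctan(40/224) ≈ 10.12°
pole (s+245): 245 + j40 → |·| = √(245²+40²) = √61625 ≈ 248.24, ∠ = arctan(40/245) ≈ 9.27°
pole (s+499): 499 + j40 → |·| = √(499²+40²) = √250601 ≈ 500.6, ∠ = arctan(40/499) ≈ 4.58°
|H| = 100 · 9147.1 / 1.2427e+05 ≈ 7.3607
Gain = 20 log₁₀(7.3607) ≈ 17.34 dB
∠H = 94.41° − 13.85° = 80.56°

17.3 dB, 80.6°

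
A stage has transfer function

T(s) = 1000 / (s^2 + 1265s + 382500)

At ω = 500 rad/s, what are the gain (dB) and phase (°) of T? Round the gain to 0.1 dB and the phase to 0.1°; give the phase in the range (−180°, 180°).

Substitute s = j500:
Numerator: 1000 = 1000 + j0
Denominator: (j500)^2 + 1265(j500) + 382500 = 132500 + j632500
|N| = √(1000² + 0²) ≈ 1000, ∠N ≈ 0.00°
|D| = √(132500² + 632500²) ≈ 6.4623e+05, ∠D ≈ 78.17°
|T| = 1000 / 6.4623e+05 ≈ 0.0015474
Gain = 20 log₁₀(0.0015474) ≈ -56.21 dB
∠T = 0.00° − 78.17° = -78.17°

-56.2 dB, -78.2°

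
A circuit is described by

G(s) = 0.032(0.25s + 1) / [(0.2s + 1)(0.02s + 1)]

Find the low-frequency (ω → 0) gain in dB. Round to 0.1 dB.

G(0) = 0.032 · 1 / 1 = 0.032
20 log₁₀(0.032) ≈ -29.90 dB

-29.9 dB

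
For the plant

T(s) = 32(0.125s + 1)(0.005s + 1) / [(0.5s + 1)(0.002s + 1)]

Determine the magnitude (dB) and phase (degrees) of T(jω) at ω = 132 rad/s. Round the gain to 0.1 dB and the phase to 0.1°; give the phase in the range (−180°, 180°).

At ω = 132 rad/s:
zero (1 + j132·0.125) = 1 + j16.5 → |·| ≈ 16.53, ∠ ≈ 86.53°
zero (1 + j132·0.005) = 1 + j0.66 → |·| ≈ 1.1982, ∠ ≈ 33.42°
pole (1 + j132·0.5) = 1 + j66 → |·| ≈ 66.008, ∠ ≈ 89.13°
pole (1 + j132·0.002) = 1 + j0.264 → |·| ≈ 1.0343, ∠ ≈ 14.79°
|T| = 32 · 16.53 · 1.1982 / (66.008 · 1.0343) ≈ 9.2834
Gain = 20 log₁₀(9.2834) ≈ 19.35 dB
∠T = (86.53° + 33.42°) − (89.13° + 14.79°) = 16.03°

19.4 dB, 16.0°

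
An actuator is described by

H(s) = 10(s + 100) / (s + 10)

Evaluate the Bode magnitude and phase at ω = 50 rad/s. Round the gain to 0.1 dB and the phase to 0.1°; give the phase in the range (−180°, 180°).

At s = jω = j50:
zero (s+100): 100 + j50 → |·| = √(100²+50²) = √12500 ≈ 111.8, ∠ = arctan(50/100) ≈ 26.57°
pole (s+10): 10 + j50 → |·| = √(10²+50²) = √2600 ≈ 50.99, ∠ = arctan(50/10) ≈ 78.69°
|H| = 10 · 111.8 / 50.99 ≈ 21.926
Gain = 20 log₁₀(21.926) ≈ 26.82 dB
∠H = 26.57° − 78.69° = -52.12°

26.8 dB, -52.1°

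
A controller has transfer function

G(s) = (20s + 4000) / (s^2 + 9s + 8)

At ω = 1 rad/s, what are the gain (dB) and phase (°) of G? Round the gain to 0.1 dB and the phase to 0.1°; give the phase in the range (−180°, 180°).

Substitute s = j1:
Numerator: 20(j1) + 4000 = 4000 + j20
Denominator: (j1)^2 + 9(j1) + 8 = 7 + j9
|N| = √(4000² + 20²) ≈ 4000, ∠N ≈ 0.29°
|D| = √(7² + 9²) ≈ 11.402, ∠D ≈ 52.13°
|G| = 4000 / 11.402 ≈ 350.82
Gain = 20 log₁₀(350.82) ≈ 50.90 dB
∠G = 0.29° − 52.13° = -51.84°

50.9 dB, -51.8°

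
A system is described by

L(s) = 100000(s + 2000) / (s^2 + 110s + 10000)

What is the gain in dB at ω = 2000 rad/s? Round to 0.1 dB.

37.0 dB

At s = jω = j2000:
zero (s+2000): 2000 + j2000 → |·| = √(2000²+2000²) = √8000000 ≈ 2828.4, ∠ = arctan(2000/2000) ≈ 45.00°
quadratic: (j2000)² + 110·j2000 + 10000 = -3990000 + j220000 → |·| ≈ 3.9961e+06, ∠ ≈ 176.84°
|L| = 100000 · 2828.4 / 3.9961e+06 ≈ 70.779
Gain = 20 log₁₀(70.779) ≈ 37.00 dB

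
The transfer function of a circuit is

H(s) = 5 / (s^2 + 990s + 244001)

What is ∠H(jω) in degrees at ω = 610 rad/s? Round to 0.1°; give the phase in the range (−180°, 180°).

Substitute s = j610:
Numerator: 5 = 5 + j0
Denominator: (j610)^2 + 990(j610) + 244001 = -128099 + j603900
|N| = √(5² + 0²) ≈ 5, ∠N ≈ 0.00°
|D| = √(128099² + 603900²) ≈ 6.1734e+05, ∠D ≈ 101.98°
∠H = 0.00° − 101.98° = -101.98°

-102.0°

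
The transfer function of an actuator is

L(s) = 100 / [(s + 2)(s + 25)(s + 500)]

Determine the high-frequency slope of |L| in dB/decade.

-60 dB/decade

Each pole contributes −20 dB/decade at high frequency; each zero contributes +20 dB/decade.
Net: 0 zero(s) − 3 pole(s) → -60 dB/decade.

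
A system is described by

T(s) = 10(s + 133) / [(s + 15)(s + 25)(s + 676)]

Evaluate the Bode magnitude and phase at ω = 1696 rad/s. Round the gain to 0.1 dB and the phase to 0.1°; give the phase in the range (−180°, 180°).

At s = jω = j1696:
zero (s+133): 133 + j1696 → |·| = √(133²+1696²) = √2894105 ≈ 1701.2, ∠ = arctan(1696/133) ≈ 85.52°
pole (s+15): 15 + j1696 → |·| = √(15²+1696²) = √2876641 ≈ 1696.1, ∠ = arctan(1696/15) ≈ 89.49°
pole (s+25): 25 + j1696 → |·| = √(25²+1696²) = √2877041 ≈ 1696.2, ∠ = arctan(1696/25) ≈ 89.16°
pole (s+676): 676 + j1696 → |·| = √(676²+1696²) = √3333392 ≈ 1825.8, ∠ = arctan(1696/676) ≈ 68.27°
|T| = 10 · 1701.2 / 5.2527e+09 ≈ 3.2387e-06
Gain = 20 log₁₀(3.2387e-06) ≈ -109.79 dB
∠T = 85.52° − 246.92° = -161.40°

-109.8 dB, -161.4°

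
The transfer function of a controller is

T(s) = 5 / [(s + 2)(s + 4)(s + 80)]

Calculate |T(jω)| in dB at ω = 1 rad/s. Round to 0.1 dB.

At s = jω = j1:
pole (s+2): 2 + j1 → |·| = √(2²+1²) = √5 ≈ 2.2361, ∠ = arctan(1/2) ≈ 26.57°
pole (s+4): 4 + j1 → |·| = √(4²+1²) = √17 ≈ 4.1231, ∠ = arctan(1/4) ≈ 14.04°
pole (s+80): 80 + j1 → |·| = √(80²+1²) = √6401 ≈ 80.006, ∠ = arctan(1/80) ≈ 0.72°
|T| = 5 / 737.63 ≈ 0.0067785
Gain = 20 log₁₀(0.0067785) ≈ -43.38 dB

-43.4 dB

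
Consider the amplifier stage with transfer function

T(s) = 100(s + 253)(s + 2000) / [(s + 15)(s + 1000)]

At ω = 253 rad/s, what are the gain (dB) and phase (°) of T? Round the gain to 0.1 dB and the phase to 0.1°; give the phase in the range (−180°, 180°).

48.8 dB, -48.6°

At s = jω = j253:
zero (s+253): 253 + j253 → |·| = √(253²+253²) = √128018 ≈ 357.8, ∠ = arctan(253/253) ≈ 45.00°
zero (s+2000): 2000 + j253 → |·| = √(2000²+253²) = √4064009 ≈ 2015.9, ∠ = arctan(253/2000) ≈ 7.21°
pole (s+15): 15 + j253 → |·| = √(15²+253²) = √64234 ≈ 253.44, ∠ = arctan(253/15) ≈ 86.61°
pole (s+1000): 1000 + j253 → |·| = √(1000²+253²) = √1064009 ≈ 1031.5, ∠ = arctan(253/1000) ≈ 14.20°
|T| = 100 · 7.2129e+05 / 2.6142e+05 ≈ 275.91
Gain = 20 log₁₀(275.91) ≈ 48.82 dB
∠T = 52.21° − 100.81° = -48.60°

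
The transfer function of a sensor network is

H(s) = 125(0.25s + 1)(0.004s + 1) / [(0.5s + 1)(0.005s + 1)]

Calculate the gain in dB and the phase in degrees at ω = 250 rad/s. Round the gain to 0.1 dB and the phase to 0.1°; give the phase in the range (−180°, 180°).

At ω = 250 rad/s:
zero (1 + j250·0.25) = 1 + j62.5 → |·| ≈ 62.508, ∠ ≈ 89.08°
zero (1 + j250·0.004) = 1 + j1 → |·| ≈ 1.4142, ∠ ≈ 45.00°
pole (1 + j250·0.5) = 1 + j125 → |·| ≈ 125, ∠ ≈ 89.54°
pole (1 + j250·0.005) = 1 + j1.25 → |·| ≈ 1.6008, ∠ ≈ 51.34°
|H| = 125 · 62.508 · 1.4142 / (125 · 1.6008) ≈ 55.222
Gain = 20 log₁₀(55.222) ≈ 34.84 dB
∠H = (89.08° + 45.00°) − (89.54° + 51.34°) = -6.80°

34.8 dB, -6.8°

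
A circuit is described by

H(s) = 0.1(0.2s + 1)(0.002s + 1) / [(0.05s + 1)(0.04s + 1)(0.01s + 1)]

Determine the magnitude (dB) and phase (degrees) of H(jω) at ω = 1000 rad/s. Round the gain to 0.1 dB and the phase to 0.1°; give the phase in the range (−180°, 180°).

At ω = 1000 rad/s:
zero (1 + j1000·0.2) = 1 + j200 → |·| ≈ 200, ∠ ≈ 89.71°
zero (1 + j1000·0.002) = 1 + j2 → |·| ≈ 2.2361, ∠ ≈ 63.43°
pole (1 + j1000·0.05) = 1 + j50 → |·| ≈ 50.01, ∠ ≈ 88.85°
pole (1 + j1000·0.04) = 1 + j40 → |·| ≈ 40.012, ∠ ≈ 88.57°
pole (1 + j1000·0.01) = 1 + j10 → |·| ≈ 10.05, ∠ ≈ 84.29°
|H| = 0.1 · 200 · 2.2361 / (50.01 · 40.012 · 10.05) ≈ 0.0022239
Gain = 20 log₁₀(0.0022239) ≈ -53.06 dB
∠H = (89.71° + 63.43°) − (88.85° + 88.57° + 84.29°) = -108.57°

-53.1 dB, -108.6°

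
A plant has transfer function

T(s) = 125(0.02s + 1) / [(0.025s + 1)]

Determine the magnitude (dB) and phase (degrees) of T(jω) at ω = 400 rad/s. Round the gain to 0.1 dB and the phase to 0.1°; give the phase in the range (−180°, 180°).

At ω = 400 rad/s:
zero (1 + j400·0.02) = 1 + j8 → |·| ≈ 8.0623, ∠ ≈ 82.87°
pole (1 + j400·0.025) = 1 + j10 → |·| ≈ 10.05, ∠ ≈ 84.29°
|T| = 125 · 8.0623 / (10.05) ≈ 100.28
Gain = 20 log₁₀(100.28) ≈ 40.02 dB
∠T = (82.87°) − (84.29°) = -1.42°

40.0 dB, -1.4°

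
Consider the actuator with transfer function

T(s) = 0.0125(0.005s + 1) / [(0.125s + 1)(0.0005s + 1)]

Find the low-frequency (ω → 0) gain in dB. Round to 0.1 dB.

-38.1 dB

T(0) = 0.0125 · 1 / 1 = 0.0125
20 log₁₀(0.0125) ≈ -38.06 dB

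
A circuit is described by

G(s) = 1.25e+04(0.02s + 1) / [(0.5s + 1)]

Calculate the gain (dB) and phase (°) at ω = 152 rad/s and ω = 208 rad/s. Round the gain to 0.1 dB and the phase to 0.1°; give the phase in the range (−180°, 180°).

At ω = 152 rad/s:
zero (1 + j152·0.02) = 1 + j3.04 → |·| ≈ 3.2002, ∠ ≈ 71.79°
pole (1 + j152·0.5) = 1 + j76 → |·| ≈ 76.007, ∠ ≈ 89.25°
|G| = 1.25e+04 · 3.2002 / (76.007) ≈ 526.3
Gain = 20 log₁₀(526.3) ≈ 54.42 dB
∠G = (71.79°) − (89.25°) = -17.46°

At ω = 208 rad/s:
zero (1 + j208·0.02) = 1 + j4.16 → |·| ≈ 4.2785, ∠ ≈ 76.48°
pole (1 + j208·0.5) = 1 + j104 → |·| ≈ 104, ∠ ≈ 89.45°
|G| = 1.25e+04 · 4.2785 / (104) ≈ 514.24
Gain = 20 log₁₀(514.24) ≈ 54.22 dB
∠G = (76.48°) − (89.45°) = -12.97°

ω = 152: 54.4 dB, -17.5°; ω = 208: 54.2 dB, -13.0°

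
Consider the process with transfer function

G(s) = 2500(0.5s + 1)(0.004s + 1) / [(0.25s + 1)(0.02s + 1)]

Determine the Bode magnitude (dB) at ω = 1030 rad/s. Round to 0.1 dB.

At ω = 1030 rad/s:
zero (1 + j1030·0.5) = 1 + j515 → |·| ≈ 515, ∠ ≈ 89.89°
zero (1 + j1030·0.004) = 1 + j4.12 → |·| ≈ 4.2396, ∠ ≈ 76.36°
pole (1 + j1030·0.25) = 1 + j257.5 → |·| ≈ 257.5, ∠ ≈ 89.78°
pole (1 + j1030·0.02) = 1 + j20.6 → |·| ≈ 20.624, ∠ ≈ 87.22°
|G| = 2500 · 515 · 4.2396 / (257.5 · 20.624) ≈ 1027.8
Gain = 20 log₁₀(1027.8) ≈ 60.24 dB

60.2 dB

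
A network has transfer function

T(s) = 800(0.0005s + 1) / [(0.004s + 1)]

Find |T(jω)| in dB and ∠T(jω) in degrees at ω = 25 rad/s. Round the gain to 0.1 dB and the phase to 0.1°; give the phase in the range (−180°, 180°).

At ω = 25 rad/s:
zero (1 + j25·0.0005) = 1 + j0.0125 → |·| ≈ 1.0001, ∠ ≈ 0.72°
pole (1 + j25·0.004) = 1 + j0.1 → |·| ≈ 1.005, ∠ ≈ 5.71°
|T| = 800 · 1.0001 / (1.005) ≈ 796.1
Gain = 20 log₁₀(796.1) ≈ 58.02 dB
∠T = (0.72°) − (5.71°) = -4.99°

58.0 dB, -5.0°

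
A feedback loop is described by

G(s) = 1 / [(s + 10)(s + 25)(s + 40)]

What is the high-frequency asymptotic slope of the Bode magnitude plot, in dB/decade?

Each pole contributes −20 dB/decade at high frequency; each zero contributes +20 dB/decade.
Net: 0 zero(s) − 3 pole(s) → -60 dB/decade.

-60 dB/decade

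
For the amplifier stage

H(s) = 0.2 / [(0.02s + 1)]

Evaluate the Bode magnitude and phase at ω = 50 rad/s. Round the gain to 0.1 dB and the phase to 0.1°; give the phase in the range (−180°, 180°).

At ω = 50 rad/s:
pole (1 + j50·0.02) = 1 + j1 → |·| ≈ 1.4142, ∠ ≈ 45.00°
|H| = 0.2 · 1 / (1.4142) ≈ 0.14142
Gain = 20 log₁₀(0.14142) ≈ -16.99 dB
∠H = (0°) − (45.00°) = -45.00°

-17.0 dB, -45.0°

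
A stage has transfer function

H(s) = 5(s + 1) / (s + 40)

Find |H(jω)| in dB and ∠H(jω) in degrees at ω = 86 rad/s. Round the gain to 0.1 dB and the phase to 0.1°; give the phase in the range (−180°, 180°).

13.1 dB, 24.3°

At s = jω = j86:
zero (s+1): 1 + j86 → |·| = √(1²+86²) = √7397 ≈ 86.006, ∠ = arctan(86/1) ≈ 89.33°
pole (s+40): 40 + j86 → |·| = √(40²+86²) = √8996 ≈ 94.847, ∠ = arctan(86/40) ≈ 65.06°
|H| = 5 · 86.006 / 94.847 ≈ 4.5339
Gain = 20 log₁₀(4.5339) ≈ 13.13 dB
∠H = 89.33° − 65.06° = 24.27°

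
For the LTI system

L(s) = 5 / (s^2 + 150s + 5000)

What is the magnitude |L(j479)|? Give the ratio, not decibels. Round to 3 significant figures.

2.12e-05

Substitute s = j479:
Numerator: 5 = 5 + j0
Denominator: (j479)^2 + 150(j479) + 5000 = -224441 + j71850
|N| = √(5² + 0²) ≈ 5, ∠N ≈ 0.00°
|D| = √(224441² + 71850²) ≈ 2.3566e+05, ∠D ≈ 162.25°
|L| = 5 / 2.3566e+05 ≈ 2.1217e-05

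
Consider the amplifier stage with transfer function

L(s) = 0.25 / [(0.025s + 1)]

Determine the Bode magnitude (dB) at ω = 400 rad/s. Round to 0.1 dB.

-32.1 dB

At ω = 400 rad/s:
pole (1 + j400·0.025) = 1 + j10 → |·| ≈ 10.05, ∠ ≈ 84.29°
|L| = 0.25 · 1 / (10.05) ≈ 0.024876
Gain = 20 log₁₀(0.024876) ≈ -32.08 dB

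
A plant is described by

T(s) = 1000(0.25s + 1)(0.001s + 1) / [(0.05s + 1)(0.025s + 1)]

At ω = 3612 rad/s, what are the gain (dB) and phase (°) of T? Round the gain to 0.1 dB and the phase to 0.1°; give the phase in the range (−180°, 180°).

At ω = 3612 rad/s:
zero (1 + j3612·0.25) = 1 + j903 → |·| ≈ 903, ∠ ≈ 89.94°
zero (1 + j3612·0.001) = 1 + j3.612 → |·| ≈ 3.7479, ∠ ≈ 74.52°
pole (1 + j3612·0.05) = 1 + j180.6 → |·| ≈ 180.6, ∠ ≈ 89.68°
pole (1 + j3612·0.025) = 1 + j90.3 → |·| ≈ 90.306, ∠ ≈ 89.37°
|T| = 1000 · 903 · 3.7479 / (180.6 · 90.306) ≈ 207.51
Gain = 20 log₁₀(207.51) ≈ 46.34 dB
∠T = (89.94° + 74.52°) − (89.68° + 89.37°) = -14.59°

46.3 dB, -14.6°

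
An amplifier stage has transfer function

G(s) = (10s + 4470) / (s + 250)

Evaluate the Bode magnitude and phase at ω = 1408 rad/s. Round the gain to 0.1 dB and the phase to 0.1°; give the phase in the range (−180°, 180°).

Substitute s = j1408:
Numerator: 10(j1408) + 4470 = 4470 + j14080
Denominator: (j1408) + 250 = 250 + j1408
|N| = √(4470² + 14080²) ≈ 14773, ∠N ≈ 72.39°
|D| = √(250² + 1408²) ≈ 1430, ∠D ≈ 79.93°
|G| = 14773 / 1430 ≈ 10.331
Gain = 20 log₁₀(10.331) ≈ 20.28 dB
∠G = 72.39° − 79.93° = -7.54°

20.3 dB, -7.5°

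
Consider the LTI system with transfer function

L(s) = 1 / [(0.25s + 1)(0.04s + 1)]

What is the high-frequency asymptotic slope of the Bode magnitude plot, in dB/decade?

Each pole contributes −20 dB/decade at high frequency; each zero contributes +20 dB/decade.
Net: 0 zero(s) − 2 pole(s) → -40 dB/decade.

-40 dB/decade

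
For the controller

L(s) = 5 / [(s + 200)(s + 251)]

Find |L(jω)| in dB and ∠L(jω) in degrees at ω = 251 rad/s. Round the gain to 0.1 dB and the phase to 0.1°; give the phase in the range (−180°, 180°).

-87.2 dB, -96.5°

At s = jω = j251:
pole (s+200): 200 + j251 → |·| = √(200²+251²) = √103001 ≈ 320.94, ∠ = arctan(251/200) ≈ 51.45°
pole (s+251): 251 + j251 → |·| = √(251²+251²) = √126002 ≈ 354.97, ∠ = arctan(251/251) ≈ 45.00°
|L| = 5 / 1.1392e+05 ≈ 4.389e-05
Gain = 20 log₁₀(4.389e-05) ≈ -87.15 dB
∠L = 0.00° − 96.45° = -96.45°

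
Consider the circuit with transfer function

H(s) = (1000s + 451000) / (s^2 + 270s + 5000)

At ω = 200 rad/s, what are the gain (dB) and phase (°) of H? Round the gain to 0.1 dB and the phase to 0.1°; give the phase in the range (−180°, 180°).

Substitute s = j200:
Numerator: 1000(j200) + 451000 = 451000 + j200000
Denominator: (j200)^2 + 270(j200) + 5000 = -35000 + j54000
|N| = √(451000² + 200000²) ≈ 4.9336e+05, ∠N ≈ 23.92°
|D| = √(35000² + 54000²) ≈ 64351, ∠D ≈ 122.95°
|H| = 4.9336e+05 / 64351 ≈ 7.6667
Gain = 20 log₁₀(7.6667) ≈ 17.69 dB
∠H = 23.92° − 122.95° = -99.03°

17.7 dB, -99.0°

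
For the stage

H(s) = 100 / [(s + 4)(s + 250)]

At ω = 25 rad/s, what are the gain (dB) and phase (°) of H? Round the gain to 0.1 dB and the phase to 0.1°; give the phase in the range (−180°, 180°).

At s = jω = j25:
pole (s+4): 4 + j25 → |·| = √(4²+25²) = √641 ≈ 25.318, ∠ = arctan(25/4) ≈ 80.91°
pole (s+250): 250 + j25 → |·| = √(250²+25²) = √63125 ≈ 251.25, ∠ = arctan(25/250) ≈ 5.71°
|H| = 100 / 6361.1 ≈ 0.015721
Gain = 20 log₁₀(0.015721) ≈ -36.07 dB
∠H = 0.00° − 86.62° = -86.62°

-36.1 dB, -86.6°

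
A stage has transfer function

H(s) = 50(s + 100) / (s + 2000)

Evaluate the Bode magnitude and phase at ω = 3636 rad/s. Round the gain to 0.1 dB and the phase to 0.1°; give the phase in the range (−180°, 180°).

32.8 dB, 27.2°

At s = jω = j3636:
zero (s+100): 100 + j3636 → |·| = √(100²+3636²) = √13230496 ≈ 3637.4, ∠ = arctan(3636/100) ≈ 88.42°
pole (s+2000): 2000 + j3636 → |·| = √(2000²+3636²) = √17220496 ≈ 4149.8, ∠ = arctan(3636/2000) ≈ 61.19°
|H| = 50 · 3637.4 / 4149.8 ≈ 43.826
Gain = 20 log₁₀(43.826) ≈ 32.83 dB
∠H = 88.42° − 61.19° = 27.23°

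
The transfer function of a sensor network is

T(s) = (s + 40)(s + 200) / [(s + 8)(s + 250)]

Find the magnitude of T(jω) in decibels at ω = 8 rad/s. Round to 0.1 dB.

9.2 dB

At s = jω = j8:
zero (s+40): 40 + j8 → |·| = √(40²+8²) = √1664 ≈ 40.792, ∠ = arctan(8/40) ≈ 11.31°
zero (s+200): 200 + j8 → |·| = √(200²+8²) = √40064 ≈ 200.16, ∠ = arctan(8/200) ≈ 2.29°
pole (s+8): 8 + j8 → |·| = √(8²+8²) = √128 ≈ 11.314, ∠ = arctan(8/8) ≈ 45.00°
pole (s+250): 250 + j8 → |·| = √(250²+8²) = √62564 ≈ 250.13, ∠ = arctan(8/250) ≈ 1.83°
|T| = 1 · 8164.9 / 2830 ≈ 2.8851
Gain = 20 log₁₀(2.8851) ≈ 9.20 dB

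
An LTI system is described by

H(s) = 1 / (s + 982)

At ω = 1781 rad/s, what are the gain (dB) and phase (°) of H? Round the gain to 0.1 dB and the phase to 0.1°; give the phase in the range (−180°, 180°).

-66.2 dB, -61.1°

Substitute s = j1781:
Numerator: 1 = 1 + j0
Denominator: (j1781) + 982 = 982 + j1781
|N| = √(1² + 0²) ≈ 1, ∠N ≈ 0.00°
|D| = √(982² + 1781²) ≈ 2033.8, ∠D ≈ 61.13°
|H| = 1 / 2033.8 ≈ 0.00049169
Gain = 20 log₁₀(0.00049169) ≈ -66.17 dB
∠H = 0.00° − 61.13° = -61.13°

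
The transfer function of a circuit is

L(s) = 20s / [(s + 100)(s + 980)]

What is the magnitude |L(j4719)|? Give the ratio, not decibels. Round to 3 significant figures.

0.00415

At s = jω = j4719:
zero at origin: s = j4719 → |·| = 4719, ∠ = 90.00°
pole (s+100): 100 + j4719 → |·| = √(100²+4719²) = √22278961 ≈ 4720.1, ∠ = arctan(4719/100) ≈ 88.79°
pole (s+980): 980 + j4719 → |·| = √(980²+4719²) = √23229361 ≈ 4819.7, ∠ = arctan(4719/980) ≈ 78.27°
|L| = 20 · 4719 / 2.2749e+07 ≈ 0.0041488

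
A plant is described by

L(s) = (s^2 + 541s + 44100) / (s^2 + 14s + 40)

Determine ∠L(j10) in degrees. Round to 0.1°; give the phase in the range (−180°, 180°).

-106.2°

Substitute s = j10:
Numerator: (j10)^2 + 541(j10) + 44100 = 44000 + j5410
Denominator: (j10)^2 + 14(j10) + 40 = -60 + j140
|N| = √(44000² + 5410²) ≈ 44331, ∠N ≈ 7.01°
|D| = √(60² + 140²) ≈ 152.32, ∠D ≈ 113.20°
∠L = 7.01° − 113.20° = -106.19°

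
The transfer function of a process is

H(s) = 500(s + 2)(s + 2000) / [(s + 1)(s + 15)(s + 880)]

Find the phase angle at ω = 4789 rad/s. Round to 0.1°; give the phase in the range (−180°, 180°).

-102.1°

At s = jω = j4789:
zero (s+2): 2 + j4789 → |·| = √(2²+4789²) = √22934525 ≈ 4789, ∠ = arctan(4789/2) ≈ 89.98°
zero (s+2000): 2000 + j4789 → |·| = √(2000²+4789²) = √26934521 ≈ 5189.8, ∠ = arctan(4789/2000) ≈ 67.33°
pole (s+1): 1 + j4789 → |·| = √(1²+4789²) = √22934522 ≈ 4789, ∠ = arctan(4789/1) ≈ 89.99°
pole (s+15): 15 + j4789 → |·| = √(15²+4789²) = √22934746 ≈ 4789, ∠ = arctan(4789/15) ≈ 89.82°
pole (s+880): 880 + j4789 → |·| = √(880²+4789²) = √23708921 ≈ 4869.2, ∠ = arctan(4789/880) ≈ 79.59°
∠H = 157.31° − 259.40° = -102.09°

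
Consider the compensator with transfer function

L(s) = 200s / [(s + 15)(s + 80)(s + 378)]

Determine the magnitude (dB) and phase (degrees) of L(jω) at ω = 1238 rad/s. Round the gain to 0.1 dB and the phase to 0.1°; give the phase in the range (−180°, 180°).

-78.1 dB, -158.6°

At s = jω = j1238:
zero at origin: s = j1238 → |·| = 1238, ∠ = 90.00°
pole (s+15): 15 + j1238 → |·| = √(15²+1238²) = √1532869 ≈ 1238.1, ∠ = arctan(1238/15) ≈ 89.31°
pole (s+80): 80 + j1238 → |·| = √(80²+1238²) = √1539044 ≈ 1240.6, ∠ = arctan(1238/80) ≈ 86.30°
pole (s+378): 378 + j1238 → |·| = √(378²+1238²) = √1675528 ≈ 1294.4, ∠ = arctan(1238/378) ≈ 73.02°
|L| = 200 · 1238 / 1.9882e+09 ≈ 0.00012453
Gain = 20 log₁₀(0.00012453) ≈ -78.09 dB
∠L = 90.00° − 248.63° = -158.63°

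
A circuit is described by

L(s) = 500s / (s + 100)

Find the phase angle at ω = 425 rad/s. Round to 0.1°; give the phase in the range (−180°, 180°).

13.2°

At s = jω = j425:
zero at origin: s = j425 → |·| = 425, ∠ = 90.00°
pole (s+100): 100 + j425 → |·| = √(100²+425²) = √190625 ≈ 436.61, ∠ = arctan(425/100) ≈ 76.76°
∠L = 90.00° − 76.76° = 13.24°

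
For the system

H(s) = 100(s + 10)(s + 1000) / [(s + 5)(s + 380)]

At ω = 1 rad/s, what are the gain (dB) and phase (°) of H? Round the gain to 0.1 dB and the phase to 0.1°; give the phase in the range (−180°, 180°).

54.3 dB, -5.7°

At s = jω = j1:
zero (s+10): 10 + j1 → |·| = √(10²+1²) = √101 ≈ 10.05, ∠ = arctan(1/10) ≈ 5.71°
zero (s+1000): 1000 + j1 → |·| = √(1000²+1²) = √1000001 ≈ 1000, ∠ = arctan(1/1000) ≈ 0.06°
pole (s+5): 5 + j1 → |·| = √(5²+1²) = √26 ≈ 5.099, ∠ = arctan(1/5) ≈ 11.31°
pole (s+380): 380 + j1 → |·| = √(380²+1²) = √144401 ≈ 380, ∠ = arctan(1/380) ≈ 0.15°
|H| = 100 · 10050 / 1937.6 ≈ 518.68
Gain = 20 log₁₀(518.68) ≈ 54.30 dB
∠H = 5.77° − 11.46° = -5.69°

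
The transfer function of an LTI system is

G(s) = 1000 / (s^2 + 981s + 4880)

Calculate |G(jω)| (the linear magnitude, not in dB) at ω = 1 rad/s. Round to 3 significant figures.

Substitute s = j1:
Numerator: 1000 = 1000 + j0
Denominator: (j1)^2 + 981(j1) + 4880 = 4879 + j981
|N| = √(1000² + 0²) ≈ 1000, ∠N ≈ 0.00°
|D| = √(4879² + 981²) ≈ 4976.6, ∠D ≈ 11.37°
|G| = 1000 / 4976.6 ≈ 0.20094

0.201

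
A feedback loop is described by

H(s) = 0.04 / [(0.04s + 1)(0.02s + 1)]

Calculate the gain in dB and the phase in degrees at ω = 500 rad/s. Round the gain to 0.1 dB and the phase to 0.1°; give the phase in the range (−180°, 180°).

-74.0 dB, -171.4°

At ω = 500 rad/s:
pole (1 + j500·0.04) = 1 + j20 → |·| ≈ 20.025, ∠ ≈ 87.14°
pole (1 + j500·0.02) = 1 + j10 → |·| ≈ 10.05, ∠ ≈ 84.29°
|H| = 0.04 · 1 / (20.025 · 10.05) ≈ 0.00019876
Gain = 20 log₁₀(0.00019876) ≈ -74.03 dB
∠H = (0°) − (87.14° + 84.29°) = -171.43°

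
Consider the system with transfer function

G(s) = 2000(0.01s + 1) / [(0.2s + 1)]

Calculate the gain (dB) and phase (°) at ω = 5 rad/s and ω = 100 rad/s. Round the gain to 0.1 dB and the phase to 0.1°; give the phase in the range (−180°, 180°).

At ω = 5 rad/s:
zero (1 + j5·0.01) = 1 + j0.05 → |·| ≈ 1.0012, ∠ ≈ 2.86°
pole (1 + j5·0.2) = 1 + j1 → |·| ≈ 1.4142, ∠ ≈ 45.00°
|G| = 2000 · 1.0012 / (1.4142) ≈ 1415.9
Gain = 20 log₁₀(1415.9) ≈ 63.02 dB
∠G = (2.86°) − (45.00°) = -42.14°

At ω = 100 rad/s:
zero (1 + j100·0.01) = 1 + j1 → |·| ≈ 1.4142, ∠ ≈ 45.00°
pole (1 + j100·0.2) = 1 + j20 → |·| ≈ 20.025, ∠ ≈ 87.14°
|G| = 2000 · 1.4142 / (20.025) ≈ 141.24
Gain = 20 log₁₀(141.24) ≈ 43.00 dB
∠G = (45.00°) − (87.14°) = -42.14°

ω = 5: 63.0 dB, -42.1°; ω = 100: 43.0 dB, -42.1°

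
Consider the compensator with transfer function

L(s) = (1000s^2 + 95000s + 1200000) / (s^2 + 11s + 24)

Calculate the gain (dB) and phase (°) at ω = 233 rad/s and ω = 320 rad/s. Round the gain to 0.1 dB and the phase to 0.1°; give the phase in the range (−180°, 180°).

ω = 233: 60.5 dB, -19.9°; ω = 320: 60.3 dB, -14.8°

Substitute s = j233:
Numerator: 1000(j233)^2 + 95000(j233) + 1200000 = -53089000 + j22135000
Denominator: (j233)^2 + 11(j233) + 24 = -54265 + j2563
|N| = √(53089000² + 22135000²) ≈ 5.7519e+07, ∠N ≈ 157.37°
|D| = √(54265² + 2563²) ≈ 54325, ∠D ≈ 177.30°
|L| = 5.7519e+07 / 54325 ≈ 1058.8
Gain = 20 log₁₀(1058.8) ≈ 60.50 dB
∠L = 157.37° − 177.30° = -19.93°

Substitute s = j320:
Numerator: 1000(j320)^2 + 95000(j320) + 1200000 = -101200000 + j30400000
Denominator: (j320)^2 + 11(j320) + 24 = -102376 + j3520
|N| = √(101200000² + 30400000²) ≈ 1.0567e+08, ∠N ≈ 163.28°
|D| = √(102376² + 3520²) ≈ 1.0244e+05, ∠D ≈ 178.03°
|L| = 1.0567e+08 / 1.0244e+05 ≈ 1031.5
Gain = 20 log₁₀(1031.5) ≈ 60.27 dB
∠L = 163.28° − 178.03° = -14.75°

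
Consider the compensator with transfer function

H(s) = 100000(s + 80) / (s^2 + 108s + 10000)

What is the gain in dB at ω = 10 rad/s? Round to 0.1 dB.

58.2 dB

At s = jω = j10:
zero (s+80): 80 + j10 → |·| = √(80²+10²) = √6500 ≈ 80.623, ∠ = arctan(10/80) ≈ 7.13°
quadratic: (j10)² + 108·j10 + 10000 = 9900 + j1080 → |·| ≈ 9958.7, ∠ ≈ 6.23°
|H| = 100000 · 80.623 / 9958.7 ≈ 809.57
Gain = 20 log₁₀(809.57) ≈ 58.17 dB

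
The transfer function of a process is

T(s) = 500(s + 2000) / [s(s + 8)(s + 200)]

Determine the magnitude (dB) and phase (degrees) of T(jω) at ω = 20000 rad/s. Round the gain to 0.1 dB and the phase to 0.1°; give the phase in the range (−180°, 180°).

-118.0 dB, 174.9°

At s = jω = j20000:
zero (s+2000): 2000 + j20000 → |·| = √(2000²+20000²) = √404000000 ≈ 20100, ∠ = arctan(20000/2000) ≈ 84.29°
pole (s+8): 8 + j20000 → |·| = √(8²+20000²) = √400000064 ≈ 20000, ∠ = arctan(20000/8) ≈ 89.98°
pole (s+200): 200 + j20000 → |·| = √(200²+20000²) = √400040000 ≈ 20001, ∠ = arctan(20000/200) ≈ 89.43°
pole at origin: |s| = 20000, ∠ = 90.00° (in denominator)
|T| = 500 · 20100 / 8.0004e+12 ≈ 1.2562e-06
Gain = 20 log₁₀(1.2562e-06) ≈ -118.02 dB
∠T = 84.29° − 269.41° = -185.12° ≡ 174.88° (principal value)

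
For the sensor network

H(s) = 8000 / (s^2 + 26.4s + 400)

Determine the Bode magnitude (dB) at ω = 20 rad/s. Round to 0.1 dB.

At s = jω = j20:
quadratic: (j20)² + 26.4·j20 + 400 = 0 + j528 → |·| ≈ 528, ∠ ≈ 90.00°
|H| = 8000 / 528 ≈ 15.152
Gain = 20 log₁₀(15.152) ≈ 23.61 dB

23.6 dB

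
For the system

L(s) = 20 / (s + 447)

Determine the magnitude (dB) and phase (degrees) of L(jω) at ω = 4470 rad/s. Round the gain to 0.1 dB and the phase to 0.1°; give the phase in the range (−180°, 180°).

-47.0 dB, -84.3°

At s = jω = j4470:
pole (s+447): 447 + j4470 → |·| = √(447²+4470²) = √20180709 ≈ 4492.3, ∠ = arctan(4470/447) ≈ 84.29°
|L| = 20 / 4492.3 ≈ 0.0044521
Gain = 20 log₁₀(0.0044521) ≈ -47.03 dB
∠L = 0.00° − 84.29° = -84.29°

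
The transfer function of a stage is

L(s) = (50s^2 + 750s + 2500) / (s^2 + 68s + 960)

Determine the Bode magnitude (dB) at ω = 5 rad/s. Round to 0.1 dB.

Substitute s = j5:
Numerator: 50(j5)^2 + 750(j5) + 2500 = 1250 + j3750
Denominator: (j5)^2 + 68(j5) + 960 = 935 + j340
|N| = √(1250² + 3750²) ≈ 3952.8, ∠N ≈ 71.57°
|D| = √(935² + 340²) ≈ 994.9, ∠D ≈ 19.98°
|L| = 3952.8 / 994.9 ≈ 3.9731
Gain = 20 log₁₀(3.9731) ≈ 11.98 dB

12.0 dB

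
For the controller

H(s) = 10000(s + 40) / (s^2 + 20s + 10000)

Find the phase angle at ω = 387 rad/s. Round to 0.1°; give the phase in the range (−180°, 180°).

At s = jω = j387:
zero (s+40): 40 + j387 → |·| = √(40²+387²) = √151369 ≈ 389.06, ∠ = arctan(387/40) ≈ 84.10°
quadratic: (j387)² + 20·j387 + 10000 = -139769 + j7740 → |·| ≈ 1.3998e+05, ∠ ≈ 176.83°
∠H = 84.10° − 176.83° = -92.73°

-92.7°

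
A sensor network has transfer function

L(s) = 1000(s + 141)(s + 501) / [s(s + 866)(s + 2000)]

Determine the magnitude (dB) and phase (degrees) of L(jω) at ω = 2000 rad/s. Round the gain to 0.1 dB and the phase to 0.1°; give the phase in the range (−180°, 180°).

At s = jω = j2000:
zero (s+141): 141 + j2000 → |·| = √(141²+2000²) = √4019881 ≈ 2005, ∠ = arctan(2000/141) ≈ 85.97°
zero (s+501): 501 + j2000 → |·| = √(501²+2000²) = √4251001 ≈ 2061.8, ∠ = arctan(2000/501) ≈ 75.94°
pole (s+866): 866 + j2000 → |·| = √(866²+2000²) = √4749956 ≈ 2179.4, ∠ = arctan(2000/866) ≈ 66.59°
pole (s+2000): 2000 + j2000 → |·| = √(2000²+2000²) = √8000000 ≈ 2828.4, ∠ = arctan(2000/2000) ≈ 45.00°
pole at origin: |s| = 2000, ∠ = 90.00° (in denominator)
|L| = 1000 · 4.1339e+06 / 1.2328e+10 ≈ 0.33533
Gain = 20 log₁₀(0.33533) ≈ -9.49 dB
∠L = 161.91° − 201.59° = -39.68°

-9.5 dB, -39.7°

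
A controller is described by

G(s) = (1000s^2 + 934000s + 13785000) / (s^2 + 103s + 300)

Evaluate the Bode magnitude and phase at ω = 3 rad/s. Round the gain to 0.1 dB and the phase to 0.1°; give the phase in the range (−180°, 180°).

Substitute s = j3:
Numerator: 1000(j3)^2 + 934000(j3) + 13785000 = 13776000 + j2802000
Denominator: (j3)^2 + 103(j3) + 300 = 291 + j309
|N| = √(13776000² + 2802000²) ≈ 1.4058e+07, ∠N ≈ 11.50°
|D| = √(291² + 309²) ≈ 424.45, ∠D ≈ 46.72°
|G| = 1.4058e+07 / 424.45 ≈ 33121
Gain = 20 log₁₀(33121) ≈ 90.40 dB
∠G = 11.50° − 46.72° = -35.22°

90.4 dB, -35.2°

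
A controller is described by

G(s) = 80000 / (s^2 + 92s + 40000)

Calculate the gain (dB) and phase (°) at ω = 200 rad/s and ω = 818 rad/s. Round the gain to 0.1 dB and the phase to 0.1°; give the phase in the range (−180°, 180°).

ω = 200: 12.8 dB, -90.0°; ω = 818: -18.0 dB, -173.2°

At s = jω = j200:
quadratic: (j200)² + 92·j200 + 40000 = 0 + j18400 → |·| ≈ 18400, ∠ ≈ 90.00°
|G| = 80000 / 18400 ≈ 4.3478
Gain = 20 log₁₀(4.3478) ≈ 12.77 dB
∠G = 0.00° − 90.00° = -90.00°

At s = jω = j818:
quadratic: (j818)² + 92·j818 + 40000 = -629124 + j75256 → |·| ≈ 6.3361e+05, ∠ ≈ 173.18°
|G| = 80000 / 6.3361e+05 ≈ 0.12626
Gain = 20 log₁₀(0.12626) ≈ -17.97 dB
∠G = 0.00° − 173.18° = -173.18°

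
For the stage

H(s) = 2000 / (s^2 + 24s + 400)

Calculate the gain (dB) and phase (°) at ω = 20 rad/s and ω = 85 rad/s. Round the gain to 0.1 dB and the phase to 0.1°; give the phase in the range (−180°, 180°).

ω = 20: 12.4 dB, -90.0°; ω = 85: -11.0 dB, -163.4°

At s = jω = j20:
quadratic: (j20)² + 24·j20 + 400 = 0 + j480 → |·| ≈ 480, ∠ ≈ 90.00°
|H| = 2000 / 480 ≈ 4.1667
Gain = 20 log₁₀(4.1667) ≈ 12.40 dB
∠H = 0.00° − 90.00° = -90.00°

At s = jω = j85:
quadratic: (j85)² + 24·j85 + 400 = -6825 + j2040 → |·| ≈ 7123.4, ∠ ≈ 163.36°
|H| = 2000 / 7123.4 ≈ 0.28076
Gain = 20 log₁₀(0.28076) ≈ -11.03 dB
∠H = 0.00° − 163.36° = -163.36°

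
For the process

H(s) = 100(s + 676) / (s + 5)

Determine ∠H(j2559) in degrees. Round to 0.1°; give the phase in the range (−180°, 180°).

-14.7°

At s = jω = j2559:
zero (s+676): 676 + j2559 → |·| = √(676²+2559²) = √7005457 ≈ 2646.8, ∠ = arctan(2559/676) ≈ 75.20°
pole (s+5): 5 + j2559 → |·| = √(5²+2559²) = √6548506 ≈ 2559, ∠ = arctan(2559/5) ≈ 89.89°
∠H = 75.20° − 89.89° = -14.69°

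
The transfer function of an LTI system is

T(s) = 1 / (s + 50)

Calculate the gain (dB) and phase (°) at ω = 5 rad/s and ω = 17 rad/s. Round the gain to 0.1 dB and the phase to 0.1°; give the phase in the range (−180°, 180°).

At s = jω = j5:
pole (s+50): 50 + j5 → |·| = √(50²+5²) = √2525 ≈ 50.249, ∠ = arctan(5/50) ≈ 5.71°
|T| = 1 / 50.249 ≈ 0.019901
Gain = 20 log₁₀(0.019901) ≈ -34.02 dB
∠T = 0.00° − 5.71° = -5.71°

At s = jω = j17:
pole (s+50): 50 + j17 → |·| = √(50²+17²) = √2789 ≈ 52.811, ∠ = arctan(17/50) ≈ 18.78°
|T| = 1 / 52.811 ≈ 0.018935
Gain = 20 log₁₀(0.018935) ≈ -34.45 dB
∠T = 0.00° − 18.78° = -18.78°

ω = 5: -34.0 dB, -5.7°; ω = 17: -34.5 dB, -18.8°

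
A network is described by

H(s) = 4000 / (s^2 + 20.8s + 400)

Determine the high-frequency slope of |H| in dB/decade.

-40 dB/decade

Each pole contributes −20 dB/decade at high frequency; each zero contributes +20 dB/decade.
Net: 0 zero(s) − 2 pole(s) → -40 dB/decade.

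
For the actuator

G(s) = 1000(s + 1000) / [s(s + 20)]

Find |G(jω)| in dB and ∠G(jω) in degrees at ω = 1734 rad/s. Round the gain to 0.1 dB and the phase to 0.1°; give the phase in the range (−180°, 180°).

At s = jω = j1734:
zero (s+1000): 1000 + j1734 → |·| = √(1000²+1734²) = √4006756 ≈ 2001.7, ∠ = arctan(1734/1000) ≈ 60.03°
pole (s+20): 20 + j1734 → |·| = √(20²+1734²) = √3007156 ≈ 1734.1, ∠ = arctan(1734/20) ≈ 89.34°
pole at origin: |s| = 1734, ∠ = 90.00° (in denominator)
|G| = 1000 · 2001.7 / 3.0069e+06 ≈ 0.6657
Gain = 20 log₁₀(0.6657) ≈ -3.53 dB
∠G = 60.03° − 179.34° = -119.31°

-3.5 dB, -119.3°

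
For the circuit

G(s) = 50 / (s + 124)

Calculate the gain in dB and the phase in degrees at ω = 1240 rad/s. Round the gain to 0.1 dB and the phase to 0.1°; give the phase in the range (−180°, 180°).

At s = jω = j1240:
pole (s+124): 124 + j1240 → |·| = √(124²+1240²) = √1552976 ≈ 1246.2, ∠ = arctan(1240/124) ≈ 84.29°
|G| = 50 / 1246.2 ≈ 0.040122
Gain = 20 log₁₀(0.040122) ≈ -27.93 dB
∠G = 0.00° − 84.29° = -84.29°

-27.9 dB, -84.3°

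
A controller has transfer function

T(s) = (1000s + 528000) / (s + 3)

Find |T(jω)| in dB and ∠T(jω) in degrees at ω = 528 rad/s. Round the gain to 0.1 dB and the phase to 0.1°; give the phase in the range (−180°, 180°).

Substitute s = j528:
Numerator: 1000(j528) + 528000 = 528000 + j528000
Denominator: (j528) + 3 = 3 + j528
|N| = √(528000² + 528000²) ≈ 7.467e+05, ∠N ≈ 45.00°
|D| = √(3² + 528²) ≈ 528.01, ∠D ≈ 89.67°
|T| = 7.467e+05 / 528.01 ≈ 1414.2
Gain = 20 log₁₀(1414.2) ≈ 63.01 dB
∠T = 45.00° − 89.67° = -44.67°

63.0 dB, -44.7°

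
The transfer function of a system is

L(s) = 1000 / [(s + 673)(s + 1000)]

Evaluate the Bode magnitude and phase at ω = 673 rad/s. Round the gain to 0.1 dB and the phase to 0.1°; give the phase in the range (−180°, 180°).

-61.2 dB, -78.9°

At s = jω = j673:
pole (s+673): 673 + j673 → |·| = √(673²+673²) = √905858 ≈ 951.77, ∠ = arctan(673/673) ≈ 45.00°
pole (s+1000): 1000 + j673 → |·| = √(1000²+673²) = √1452929 ≈ 1205.4, ∠ = arctan(673/1000) ≈ 33.94°
|L| = 1000 / 1.1473e+06 ≈ 0.00087161
Gain = 20 log₁₀(0.00087161) ≈ -61.19 dB
∠L = 0.00° − 78.94° = -78.94°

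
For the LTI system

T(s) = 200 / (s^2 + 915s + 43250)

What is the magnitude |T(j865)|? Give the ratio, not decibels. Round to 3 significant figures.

0.000189

Substitute s = j865:
Numerator: 200 = 200 + j0
Denominator: (j865)^2 + 915(j865) + 43250 = -704975 + j791475
|N| = √(200² + 0²) ≈ 200, ∠N ≈ 0.00°
|D| = √(704975² + 791475²) ≈ 1.0599e+06, ∠D ≈ 131.69°
|T| = 200 / 1.0599e+06 ≈ 0.0001887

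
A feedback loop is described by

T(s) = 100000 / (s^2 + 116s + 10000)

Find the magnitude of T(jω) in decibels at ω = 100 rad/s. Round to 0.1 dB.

At s = jω = j100:
quadratic: (j100)² + 116·j100 + 10000 = 0 + j11600 → |·| ≈ 11600, ∠ ≈ 90.00°
|T| = 100000 / 11600 ≈ 8.6207
Gain = 20 log₁₀(8.6207) ≈ 18.71 dB

18.7 dB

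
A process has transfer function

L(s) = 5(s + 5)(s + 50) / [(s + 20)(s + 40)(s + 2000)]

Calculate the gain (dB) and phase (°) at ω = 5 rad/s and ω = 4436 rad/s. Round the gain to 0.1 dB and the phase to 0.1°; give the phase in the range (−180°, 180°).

ω = 5: -59.4 dB, 29.4°; ω = 4436: -59.8 dB, -65.7°

At s = jω = j5:
zero (s+5): 5 + j5 → |·| = √(5²+5²) = √50 ≈ 7.0711, ∠ = arctan(5/5) ≈ 45.00°
zero (s+50): 50 + j5 → |·| = √(50²+5²) = √2525 ≈ 50.249, ∠ = arctan(5/50) ≈ 5.71°
pole (s+20): 20 + j5 → |·| = √(20²+5²) = √425 ≈ 20.616, ∠ = arctan(5/20) ≈ 14.04°
pole (s+40): 40 + j5 → |·| = √(40²+5²) = √1625 ≈ 40.311, ∠ = arctan(5/40) ≈ 7.13°
pole (s+2000): 2000 + j5 → |·| = √(2000²+5²) = √4000025 ≈ 2000, ∠ = arctan(5/2000) ≈ 0.14°
|L| = 5 · 355.32 / 1.6621e+06 ≈ 0.0010689
Gain = 20 log₁₀(0.0010689) ≈ -59.42 dB
∠L = 50.71° − 21.31° = 29.40°

At s = jω = j4436:
zero (s+5): 5 + j4436 → |·| = √(5²+4436²) = √19678121 ≈ 4436, ∠ = arctan(4436/5) ≈ 89.94°
zero (s+50): 50 + j4436 → |·| = √(50²+4436²) = √19680596 ≈ 4436.3, ∠ = arctan(4436/50) ≈ 89.35°
pole (s+20): 20 + j4436 → |·| = √(20²+4436²) = √19678496 ≈ 4436, ∠ = arctan(4436/20) ≈ 89.74°
pole (s+40): 40 + j4436 → |·| = √(40²+4436²) = √19679696 ≈ 4436.2, ∠ = arctan(4436/40) ≈ 89.48°
pole (s+2000): 2000 + j4436 → |·| = √(2000²+4436²) = √23678096 ≈ 4866, ∠ = arctan(4436/2000) ≈ 65.73°
|L| = 5 · 1.9679e+07 / 9.5758e+10 ≈ 0.0010275
Gain = 20 log₁₀(0.0010275) ≈ -59.76 dB
∠L = 179.29° − 244.95° = -65.66°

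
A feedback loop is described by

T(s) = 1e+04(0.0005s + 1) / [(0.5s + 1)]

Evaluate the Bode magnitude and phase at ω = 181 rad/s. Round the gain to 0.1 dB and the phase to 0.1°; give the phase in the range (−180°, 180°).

At ω = 181 rad/s:
zero (1 + j181·0.0005) = 1 + j0.0905 → |·| ≈ 1.0041, ∠ ≈ 5.17°
pole (1 + j181·0.5) = 1 + j90.5 → |·| ≈ 90.506, ∠ ≈ 89.37°
|T| = 1e+04 · 1.0041 / (90.506) ≈ 110.94
Gain = 20 log₁₀(110.94) ≈ 40.90 dB
∠T = (5.17°) − (89.37°) = -84.20°

40.9 dB, -84.2°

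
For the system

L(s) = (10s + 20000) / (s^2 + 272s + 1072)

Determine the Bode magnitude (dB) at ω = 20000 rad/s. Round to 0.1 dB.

-66.0 dB

Substitute s = j20000:
Numerator: 10(j20000) + 20000 = 20000 + j200000
Denominator: (j20000)^2 + 272(j20000) + 1072 = -399998928 + j5440000
|N| = √(20000² + 200000²) ≈ 2.01e+05, ∠N ≈ 84.29°
|D| = √(399998928² + 5440000²) ≈ 4.0004e+08, ∠D ≈ 179.22°
|L| = 2.01e+05 / 4.0004e+08 ≈ 0.00050245
Gain = 20 log₁₀(0.00050245) ≈ -65.98 dB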